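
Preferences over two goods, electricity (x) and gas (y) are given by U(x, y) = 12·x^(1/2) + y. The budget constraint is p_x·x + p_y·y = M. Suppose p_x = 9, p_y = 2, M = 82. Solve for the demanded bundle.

Utility is quasi-linear in y; the FOC for x is 6/√x = p_x/p_y.
Thus x* = (6·p_y/p_x)² — independent of M — with the rest of income spent on y.
Plugging in: x* = (6·2/9)² = 1.7778, y* = 33.

x* = 1.7778, y* = 33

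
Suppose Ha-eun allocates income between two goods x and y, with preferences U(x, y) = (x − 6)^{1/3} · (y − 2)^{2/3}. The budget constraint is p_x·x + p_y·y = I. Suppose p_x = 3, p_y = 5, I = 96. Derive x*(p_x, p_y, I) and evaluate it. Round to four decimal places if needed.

x* = 13.5556

MRS = (1/2)·(y−2)/(x−6). Tangency with p_x/p_y gives y−2 = 2·(p_x/p_y)·(x−6).
Substituting into the budget: x* = 6 + 1/3·(I − 6·p_x − 2·p_y)/p_x, and y* = 2 + 2/3·(…)/p_y.
Discretionary income = 96 − 6·3 − 2·5 = 68; x* = 6 + 1/3·68/3 = 13.5556.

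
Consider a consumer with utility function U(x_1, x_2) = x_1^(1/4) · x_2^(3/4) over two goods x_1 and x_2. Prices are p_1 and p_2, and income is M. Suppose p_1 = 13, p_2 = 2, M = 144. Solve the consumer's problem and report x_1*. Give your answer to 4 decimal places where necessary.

Demand: x_1*(p_1,p_2,M) = 0.25·M/p_1 and x_2* = 0.75·M/p_2.
At p_1=13, p_2=2, M=144: x_1* = 0.25·144/13 = 2.7692.

x_1* = 2.7692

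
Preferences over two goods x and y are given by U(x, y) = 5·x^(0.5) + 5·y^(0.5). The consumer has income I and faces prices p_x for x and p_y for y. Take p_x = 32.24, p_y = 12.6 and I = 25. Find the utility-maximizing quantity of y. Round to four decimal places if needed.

y* = 1.4266

With the ratio pinned down, the budget gives x* = I/(p_x + p_y·(y/x)) and y* = (y/x)·x*.
Numerically y/x = 6.5471, so x* = 25/(32.24 + 12.6·6.5471) = 0.2179 and y* = 6.5471·0.2179 = 1.4266.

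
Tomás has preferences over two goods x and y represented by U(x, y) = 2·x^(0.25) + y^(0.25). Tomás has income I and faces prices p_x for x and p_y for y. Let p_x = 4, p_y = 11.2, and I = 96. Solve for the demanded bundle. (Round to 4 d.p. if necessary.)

With the ratio pinned down, the budget gives x* = I/(p_x + p_y·(y/x)) and y* = (y/x)·x*.
Numerically y/x = 0.100558, so x* = 96/(4 + 11.2·0.100558) = 18.7271 and y* = 0.100558·18.7271 = 1.8832.

x* = 18.7271, y* = 1.8832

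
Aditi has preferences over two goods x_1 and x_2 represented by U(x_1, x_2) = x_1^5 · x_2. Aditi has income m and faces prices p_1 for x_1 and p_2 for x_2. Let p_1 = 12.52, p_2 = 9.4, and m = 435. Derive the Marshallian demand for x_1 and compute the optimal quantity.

Tangency: MRS = 5·x_2/x_1 = p_1/p_2.
So 5·p_2·x_2 = p_1·x_1; combined with the budget, a share 5/6 of income goes to x_1.
Demand: x_1*(p_1,p_2,m) = 5/6·m/p_1 and x_2* = 1/6·m/p_2.
At p_1=12.52, p_2=9.4, m=435: x_1* = 5/6·435/12.52 = 28.9537.

x_1* = 28.9537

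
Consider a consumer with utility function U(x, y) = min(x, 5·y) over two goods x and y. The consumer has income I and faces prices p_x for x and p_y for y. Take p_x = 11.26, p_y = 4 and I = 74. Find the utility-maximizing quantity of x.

Leontief preferences: the optimum is at the kink where x/5 = y/1, i.e. y = (1/5)·x.
Budget: p_x·x + p_y·(1/5)·x = I, so (5·p_x + p_y)·x = 5·I.
Demand: x*(p_x,p_y,I) = 5·I/(5·p_x + p_y), y* = I/(5·p_x + p_y).
Here 5·11.26 + 4 = 60.3, giving x* = 6.136.

x* = 6.136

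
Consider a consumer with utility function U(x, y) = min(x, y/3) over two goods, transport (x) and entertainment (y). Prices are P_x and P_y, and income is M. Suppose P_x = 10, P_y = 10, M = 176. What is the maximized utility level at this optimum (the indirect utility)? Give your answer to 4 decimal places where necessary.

With perfect complements, no substitution: consume in ratio x:y = 1:3.
Budget: P_x·x + P_y·3·x = M, so (P_x + 3·P_y)·x = M.
Demand: x*(P_x,P_y,M) = M/(P_x + 3·P_y), y* = 3·M/(P_x + 3·P_y).
Here 10 + 3·10 = 40, giving x* = 4.4 and y* = 13.2.
Utility at the optimum: U(4.4, 13.2) = 4.4.

V = 4.4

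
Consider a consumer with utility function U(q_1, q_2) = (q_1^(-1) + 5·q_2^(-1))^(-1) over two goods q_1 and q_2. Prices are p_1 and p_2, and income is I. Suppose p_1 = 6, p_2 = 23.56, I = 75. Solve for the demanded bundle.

q_1* = 2.3016, q_2* = 2.5972

From the CES first-order condition, (1/5)·(q_2/q_1)^(2) = p_1/p_2.
Hence q_2/q_1 = (5·p_1/p_2)^(1/(2)), i.e. raised to the 0.5 power.
With the ratio pinned down, the budget gives q_1* = I/(p_1 + p_2·(q_2/q_1)) and q_2* = (q_2/q_1)·q_1*.
Numerically q_2/q_1 = 1.128426, so q_1* = 75/(6 + 23.56·1.128426) = 2.3016 and q_2* = 1.128426·2.3016 = 2.5972.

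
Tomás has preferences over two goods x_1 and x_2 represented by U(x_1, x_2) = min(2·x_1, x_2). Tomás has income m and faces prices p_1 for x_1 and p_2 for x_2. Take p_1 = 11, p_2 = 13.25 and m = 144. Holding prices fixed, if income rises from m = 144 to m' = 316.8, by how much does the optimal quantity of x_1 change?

Demand: x_1*(p_1,p_2,m) = m/(p_1 + 2·p_2), x_2* = 2·m/(p_1 + 2·p_2).
Here 11 + 2·13.25 = 37.5, giving x_1* = 3.84.
At m' = 316.8: x_1* = 8.448. Change: 8.448 − 3.84 = 4.608.

Δx_1* = 4.608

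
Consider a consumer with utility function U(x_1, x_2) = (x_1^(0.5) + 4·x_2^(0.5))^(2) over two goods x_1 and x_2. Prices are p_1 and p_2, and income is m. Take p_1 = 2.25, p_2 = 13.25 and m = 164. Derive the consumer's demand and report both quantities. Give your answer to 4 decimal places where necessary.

With the ratio pinned down, the budget gives x_1* = m/(p_1 + p_2·(x_2/x_1)) and x_2* = (x_2/x_1)·x_1*.
Numerically x_2/x_1 = 0.461374, so x_1* = 164/(2.25 + 13.25·0.461374) = 19.6097 and x_2* = 0.461374·19.6097 = 9.0474.

x_1* = 19.6097, x_2* = 9.0474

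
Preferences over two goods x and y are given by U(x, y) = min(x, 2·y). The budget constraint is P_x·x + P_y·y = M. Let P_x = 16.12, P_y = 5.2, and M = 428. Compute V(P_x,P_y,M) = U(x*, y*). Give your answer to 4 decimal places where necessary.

With perfect complements, no substitution: consume in ratio x:y = 2:1.
Budget: P_x·x + P_y·(1/2)·x = M, so (2·P_x + P_y)·x = 2·M.
Demand: x*(P_x,P_y,M) = 2·M/(2·P_x + P_y), y* = M/(2·P_x + P_y).
Here 2·16.12 + 5.2 = 37.44, giving x* = 22.8632 and y* = 11.4316.
Utility at the optimum: U(22.8632, 11.4316) = 22.8632.

V = 22.8632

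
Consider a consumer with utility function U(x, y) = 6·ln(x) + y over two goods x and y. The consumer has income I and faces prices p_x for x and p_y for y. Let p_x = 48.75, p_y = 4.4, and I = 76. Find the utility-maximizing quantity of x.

x* = 0.5415

MU_x = 6/x, MU_y = 1. Tangency: 6/x = p_x/p_y.
So x*(p_x,p_y) = 6·p_y/p_x, independent of income; and y* = (I − 6·p_y)/p_y.
At the given prices: x* = 6·4.4/48.75 = 0.5415.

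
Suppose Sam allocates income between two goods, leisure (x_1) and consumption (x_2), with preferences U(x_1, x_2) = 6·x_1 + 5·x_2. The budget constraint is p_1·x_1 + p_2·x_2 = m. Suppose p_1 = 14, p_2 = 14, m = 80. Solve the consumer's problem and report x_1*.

x_1* = 5.7143

Perfect substitutes: compare marginal utility per dollar. 6/p_1 vs 5/p_2 → 0.4286 vs 0.3571.
x_1 gives more utility per dollar, so spend all income on x_1: x_1* = m/p_1, x_2* = 0.
Numerically: x_1* = 5.7143, x_2* = 0.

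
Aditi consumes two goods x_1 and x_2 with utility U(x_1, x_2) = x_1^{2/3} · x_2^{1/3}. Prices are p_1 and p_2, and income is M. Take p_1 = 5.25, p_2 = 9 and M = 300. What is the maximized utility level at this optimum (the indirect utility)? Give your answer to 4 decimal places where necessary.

Demand: x_1*(p_1,p_2,M) = 2/3·M/p_1 and x_2* = 1/3·M/p_2.
At p_1=5.25, p_2=9, M=300: x_1* = 2/3·300/5.25 = 38.0952, x_2* = 11.1111.
Utility at the optimum: U(38.0952, 11.1111) = 25.2639.

V = 25.2639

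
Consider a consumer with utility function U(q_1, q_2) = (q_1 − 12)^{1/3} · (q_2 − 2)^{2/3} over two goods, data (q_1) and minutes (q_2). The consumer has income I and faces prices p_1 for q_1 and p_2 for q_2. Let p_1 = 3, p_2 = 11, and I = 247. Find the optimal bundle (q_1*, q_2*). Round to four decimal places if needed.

This is Cobb-Douglas in (q_1−12, q_2−2): tangency gives 1/3·p_2·(q_2−2) = 2/3·p_1·(q_1−12).
Substituting into the budget: q_1* = 12 + 1/3·(I − 12·p_1 − 2·p_2)/p_1, and q_2* = 2 + 2/3·(…)/p_2.
Discretionary income = 247 − 12·3 − 2·11 = 189; q_1* = 12 + 1/3·189/3 = 33; q_2* = 2 + 2/3·189/11 = 13.4545.

q_1* = 33, q_2* = 13.4545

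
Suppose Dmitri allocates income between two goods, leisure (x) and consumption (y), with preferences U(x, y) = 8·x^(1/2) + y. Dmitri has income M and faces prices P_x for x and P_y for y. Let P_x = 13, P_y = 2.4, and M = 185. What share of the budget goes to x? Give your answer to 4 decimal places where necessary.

share on x = 0.0383

Set MRS = P_x/P_y: 4·x^(−1/2) = P_x/P_y.
Solve: √x = 4·P_y/P_x, so x*(P_x,P_y) = (4·P_y/P_x)², and y* = (M − P_x·x*)/P_y.
Plugging in: x* = (4·2.4/13)² = 0.5453, y* = 74.1295.
Expenditure on x: 13·0.5453 = 7.0892; share = 0.0383.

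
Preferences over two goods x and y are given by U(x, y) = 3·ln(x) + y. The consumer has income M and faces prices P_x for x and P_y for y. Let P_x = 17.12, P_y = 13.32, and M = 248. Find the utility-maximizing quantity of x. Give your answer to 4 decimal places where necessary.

x* = 2.3341

MU_x = 3/x, MU_y = 1. Tangency: 3/x = P_x/P_y.
So x*(P_x,P_y) = 3·P_y/P_x, independent of income; and y* = (M − 3·P_y)/P_y.
At the given prices: x* = 3·13.32/17.12 = 2.3341.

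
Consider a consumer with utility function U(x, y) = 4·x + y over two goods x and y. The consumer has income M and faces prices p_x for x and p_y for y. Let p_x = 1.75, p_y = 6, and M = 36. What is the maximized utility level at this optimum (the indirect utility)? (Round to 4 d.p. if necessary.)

V = 82.2857

Linear utility — the consumer picks whichever good has higher MU/price: 4/1.75 = 2.2857 vs 1/6 = 0.1667.
x gives more utility per dollar, so spend all income on x: x* = M/p_x, y* = 0.
Numerically: x* = 20.5714, y* = 0.
Utility at the optimum: U(20.5714, 0) = 82.2857.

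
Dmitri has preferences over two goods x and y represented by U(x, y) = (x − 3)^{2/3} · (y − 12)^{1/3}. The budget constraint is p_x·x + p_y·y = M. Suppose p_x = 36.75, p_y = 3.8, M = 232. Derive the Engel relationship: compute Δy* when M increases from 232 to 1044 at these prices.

Δy* = 71.2281

Let x' = x−3, y' = y−12. MRS = 2·y'/x' = p_x/p_y.
Substituting into the budget: x* = 3 + 2/3·(M − 3·p_x − 12·p_y)/p_x, and y* = 12 + 1/3·(…)/p_y.
Discretionary income = 232 − 3·36.75 − 12·3.8 = 76.15; y* = 12 + 1/3·76.15/3.8 = 18.6798.
At M' = 1044: y* = 89.9079. Change: 89.9079 − 18.6798 = 71.2281.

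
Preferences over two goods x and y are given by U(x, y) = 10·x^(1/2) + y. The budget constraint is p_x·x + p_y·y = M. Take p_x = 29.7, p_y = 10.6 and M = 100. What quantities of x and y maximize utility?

MU_x = 5/√x, MU_y = 1. Tangency: 5/√x = p_x/p_y.
Solve: √x = 5·p_y/p_x, so x*(p_x,p_y) = (5·p_y/p_x)², and y* = (M − p_x·x*)/p_y.
Plugging in: x* = (5·10.6/29.7)² = 3.1845, y* = 0.5114.

x* = 3.1845, y* = 0.5114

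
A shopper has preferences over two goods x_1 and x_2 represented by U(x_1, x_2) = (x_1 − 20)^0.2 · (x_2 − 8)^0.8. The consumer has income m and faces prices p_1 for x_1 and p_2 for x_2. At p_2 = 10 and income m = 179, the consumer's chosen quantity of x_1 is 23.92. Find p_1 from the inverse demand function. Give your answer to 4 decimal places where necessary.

This is Cobb-Douglas in (x_1−20, x_2−8): tangency gives 0.2·p_2·(x_2−8) = 0.8·p_1·(x_1−20).
Substituting into the budget: x_1* = 20 + 0.2·(m − 20·p_1 − 8·p_2)/p_1, and x_2* = 8 + 0.8·(…)/p_2.
Set x_1* = 23.92 in the demand function and solve for p_1: p_1 = 2.5.

p_1 = 2.5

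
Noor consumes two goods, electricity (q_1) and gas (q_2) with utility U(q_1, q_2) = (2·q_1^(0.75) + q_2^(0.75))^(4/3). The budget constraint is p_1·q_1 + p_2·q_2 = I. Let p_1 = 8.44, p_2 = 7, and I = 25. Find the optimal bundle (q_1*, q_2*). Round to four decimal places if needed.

q_1* = 2.6696, q_2* = 0.3526

MRS = MU_q_1/MU_q_2 = 2·(q_2/q_1)^(0.25). Set equal to p_1/p_2.
Solve for the ratio: q_2/q_1 = [(1/2)·p_1/p_2]^(4).
Substitute q_2 = (q_2/q_1)·q_1 into the budget: q_1* = I/(p_1 + p_2·(q_2/q_1)).
Numerically q_2/q_1 = 0.132086, so q_1* = 25/(8.44 + 7·0.132086) = 2.6696 and q_2* = 0.132086·2.6696 = 0.3526.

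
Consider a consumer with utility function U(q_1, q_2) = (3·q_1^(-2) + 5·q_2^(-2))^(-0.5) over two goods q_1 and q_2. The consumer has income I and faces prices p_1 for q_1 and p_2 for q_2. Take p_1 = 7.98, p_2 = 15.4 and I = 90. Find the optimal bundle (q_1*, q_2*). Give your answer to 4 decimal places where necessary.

MRS = MU_q_1/MU_q_2 = (3/5)·(q_2/q_1)^(3). Set equal to p_1/p_2.
Solve for the ratio: q_2/q_1 = [(5/3)·p_1/p_2]^(1/3).
Substitute q_2 = (q_2/q_1)·q_1 into the budget: q_1* = I/(p_1 + p_2·(q_2/q_1)).
Numerically q_2/q_1 = 0.952307, so q_1* = 90/(7.98 + 15.4·0.952307) = 3.9743 and q_2* = 0.952307·3.9743 = 3.7847.

q_1* = 3.9743, q_2* = 3.7847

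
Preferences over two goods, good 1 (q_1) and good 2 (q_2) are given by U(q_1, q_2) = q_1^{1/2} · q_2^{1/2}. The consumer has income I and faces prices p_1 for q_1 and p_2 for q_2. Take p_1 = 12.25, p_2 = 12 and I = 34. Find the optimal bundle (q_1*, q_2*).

Demand: q_1*(p_1,p_2,I) = 0.5·I/p_1 and q_2* = 0.5·I/p_2.
At p_1=12.25, p_2=12, I=34: q_1* = 0.5·34/12.25 = 1.3878, q_2* = 1.4167.

q_1* = 1.3878, q_2* = 1.4167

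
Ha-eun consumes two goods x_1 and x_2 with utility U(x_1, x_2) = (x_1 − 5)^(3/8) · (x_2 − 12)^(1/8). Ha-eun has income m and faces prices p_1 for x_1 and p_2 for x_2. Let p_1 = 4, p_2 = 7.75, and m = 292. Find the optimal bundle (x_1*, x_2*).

This is Cobb-Douglas in (x_1−5, x_2−12): tangency gives 0.375·p_2·(x_2−12) = 0.125·p_1·(x_1−5).
Substituting into the budget: x_1* = 5 + 0.75·(m − 5·p_1 − 12·p_2)/p_1, and x_2* = 12 + 0.25·(…)/p_2.
Discretionary income = 292 − 5·4 − 12·7.75 = 179; x_1* = 5 + 0.75·179/4 = 38.5625; x_2* = 12 + 0.25·179/7.75 = 17.7742.

x_1* = 38.5625, x_2* = 17.7742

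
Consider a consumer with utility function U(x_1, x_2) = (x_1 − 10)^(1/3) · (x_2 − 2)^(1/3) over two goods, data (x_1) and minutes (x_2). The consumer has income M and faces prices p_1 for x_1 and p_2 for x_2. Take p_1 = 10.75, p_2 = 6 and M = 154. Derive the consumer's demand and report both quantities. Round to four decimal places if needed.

After buying the subsistence bundle (10, 2), a share 0.5 of the remaining income goes to x_1: x_1* = 10 + 0.5·(M − 10p_1 − 2p_2)/p_1.
Discretionary income = 154 − 10·10.75 − 2·6 = 34.5; x_1* = 10 + 0.5·34.5/10.75 = 11.6047; x_2* = 2 + 0.5·34.5/6 = 4.875.

x_1* = 11.6047, x_2* = 4.875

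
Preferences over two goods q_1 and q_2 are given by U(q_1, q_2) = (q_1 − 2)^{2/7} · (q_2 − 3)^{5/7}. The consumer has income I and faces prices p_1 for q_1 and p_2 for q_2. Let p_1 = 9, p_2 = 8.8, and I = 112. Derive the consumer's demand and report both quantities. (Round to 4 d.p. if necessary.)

q_1* = 4.146, q_2* = 8.487

MRS = (2/5)·(q_2−3)/(q_1−2). Tangency with p_1/p_2 gives q_2−3 = (5/2)·(p_1/p_2)·(q_1−2).
After buying the subsistence bundle (2, 3), a share 2/7 of the remaining income goes to q_1: q_1* = 2 + 2/7·(I − 2p_1 − 3p_2)/p_1.
Discretionary income = 112 − 2·9 − 3·8.8 = 67.6; q_1* = 2 + 2/7·67.6/9 = 4.146; q_2* = 3 + 5/7·67.6/8.8 = 8.487.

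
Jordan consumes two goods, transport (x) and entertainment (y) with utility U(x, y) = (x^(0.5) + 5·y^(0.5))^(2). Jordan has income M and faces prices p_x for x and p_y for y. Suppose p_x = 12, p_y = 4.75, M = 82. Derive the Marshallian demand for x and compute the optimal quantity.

MU_x ∝ x^(-0.5), MU_y ∝ 5·y^(-0.5), so MRS = (1/5)·(y/x)^(0.5) = p_x/p_y.
Hence y/x = (5·p_x/p_y)^(1/(0.5)), i.e. raised to the 2 power.
With the ratio pinned down, the budget gives x* = M/(p_x + p_y·(y/x)) and y* = (y/x)·x*.
Numerically y/x = 159.556787, so x* = 82/(12 + 4.75·159.556787) = 0.1065.

x* = 0.1065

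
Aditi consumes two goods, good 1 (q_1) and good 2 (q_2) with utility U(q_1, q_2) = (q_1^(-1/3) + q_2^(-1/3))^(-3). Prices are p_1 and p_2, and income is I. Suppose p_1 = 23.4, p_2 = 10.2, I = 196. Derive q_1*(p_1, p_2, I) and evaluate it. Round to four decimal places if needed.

q_1* = 4.6212

MRS = MU_q_1/MU_q_2 = (q_2/q_1)^(4/3). Set equal to p_1/p_2.
Hence q_2/q_1 = (p_1/p_2)^(1/(4/3)), i.e. raised to the 0.75 power.
With the ratio pinned down, the budget gives q_1* = I/(p_1 + p_2·(q_2/q_1)) and q_2* = (q_2/q_1)·q_1*.
Numerically q_2/q_1 = 1.864068, so q_1* = 196/(23.4 + 10.2·1.864068) = 4.6212.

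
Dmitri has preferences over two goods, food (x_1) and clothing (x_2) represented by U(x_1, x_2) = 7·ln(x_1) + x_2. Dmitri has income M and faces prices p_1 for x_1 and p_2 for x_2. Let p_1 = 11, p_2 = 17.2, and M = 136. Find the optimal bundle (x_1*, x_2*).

x_1* = 10.9455, x_2* = 0.907

Set MRS = p_1/p_2: (7/x_1)/1 = p_1/p_2.
So x_1*(p_1,p_2) = 7·p_2/p_1, independent of income; and x_2* = (M − 7·p_2)/p_2.
At the given prices: x_1* = 7·17.2/11 = 10.9455, and x_2* = 0.907.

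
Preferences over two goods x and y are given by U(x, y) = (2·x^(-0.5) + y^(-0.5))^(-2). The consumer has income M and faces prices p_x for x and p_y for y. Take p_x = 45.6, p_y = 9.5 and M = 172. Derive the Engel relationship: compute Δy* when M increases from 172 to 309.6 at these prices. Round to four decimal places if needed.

MU_x ∝ 2·x^(-1.5), MU_y ∝ y^(-1.5), so MRS = 2·(y/x)^(1.5) = p_x/p_y.
Hence y/x = ((1/2)·p_x/p_y)^(1/(1.5)), i.e. raised to the 2/3 power.
With the ratio pinned down, the budget gives x* = M/(p_x + p_y·(y/x)) and y* = (y/x)·x*.
Numerically y/x = 1.792562, so x* = 172/(45.6 + 9.5·1.792562) = 2.7463 and y* = 1.792562·2.7463 = 4.9229.
At M' = 309.6: y* = 8.8613. Change: 8.8613 − 4.9229 = 3.9384.

Δy* = 3.9384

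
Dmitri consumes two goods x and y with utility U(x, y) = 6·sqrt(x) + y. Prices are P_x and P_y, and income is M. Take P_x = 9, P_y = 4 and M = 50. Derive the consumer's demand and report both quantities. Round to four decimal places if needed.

x* = 1.7778, y* = 8.5

Set MRS = P_x/P_y: 3·x^(−1/2) = P_x/P_y.
Thus x* = (3·P_y/P_x)² — independent of M — with the rest of income spent on y.
Plugging in: x* = (3·4/9)² = 1.7778, y* = 8.5.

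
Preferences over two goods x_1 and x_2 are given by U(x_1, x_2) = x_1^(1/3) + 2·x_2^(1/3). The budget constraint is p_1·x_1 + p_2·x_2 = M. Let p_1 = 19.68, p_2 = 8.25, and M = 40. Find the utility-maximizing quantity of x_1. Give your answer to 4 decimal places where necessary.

Substitute x_2 = (x_2/x_1)·x_1 into the budget: x_1* = M/(p_1 + p_2·(x_2/x_1)).
Numerically x_2/x_1 = 10.420816, so x_1* = 40/(19.68 + 8.25·10.420816) = 0.3786.

x_1* = 0.3786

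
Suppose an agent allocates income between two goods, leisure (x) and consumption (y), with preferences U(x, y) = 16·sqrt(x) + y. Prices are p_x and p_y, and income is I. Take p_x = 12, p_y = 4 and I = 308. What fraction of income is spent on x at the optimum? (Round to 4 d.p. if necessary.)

MU_x = 8/√x, MU_y = 1. Tangency: 8/√x = p_x/p_y.
Thus x* = (8·p_y/p_x)² — independent of I — with the rest of income spent on y.
Plugging in: x* = (8·4/12)² = 7.1111, y* = 55.6667.
Expenditure on x: 12·7.1111 = 85.3333; share = 0.2771.

share on x = 0.2771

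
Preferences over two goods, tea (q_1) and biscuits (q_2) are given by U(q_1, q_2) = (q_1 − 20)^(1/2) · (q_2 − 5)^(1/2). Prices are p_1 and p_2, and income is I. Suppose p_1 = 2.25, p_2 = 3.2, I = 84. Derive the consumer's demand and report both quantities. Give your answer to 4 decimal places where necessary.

After buying the subsistence bundle (20, 5), a share 0.5 of the remaining income goes to q_1: q_1* = 20 + 0.5·(I − 20p_1 − 5p_2)/p_1.
Discretionary income = 84 − 20·2.25 − 5·3.2 = 23; q_1* = 20 + 0.5·23/2.25 = 25.1111; q_2* = 5 + 0.5·23/3.2 = 8.5938.

q_1* = 25.1111, q_2* = 8.5938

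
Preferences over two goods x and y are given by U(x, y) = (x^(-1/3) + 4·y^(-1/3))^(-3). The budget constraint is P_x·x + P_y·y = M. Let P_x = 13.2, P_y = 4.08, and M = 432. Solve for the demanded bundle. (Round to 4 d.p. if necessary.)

x* = 10.5268, y* = 71.8251

MRS = MU_x/MU_y = (1/4)·(y/x)^(4/3). Set equal to P_x/P_y.
Hence y/x = (4·P_x/P_y)^(1/(4/3)), i.e. raised to the 0.75 power.
Substitute y = (y/x)·x into the budget: x* = M/(P_x + P_y·(y/x)).
Numerically y/x = 6.823078, so x* = 432/(13.2 + 4.08·6.823078) = 10.5268 and y* = 6.823078·10.5268 = 71.8251.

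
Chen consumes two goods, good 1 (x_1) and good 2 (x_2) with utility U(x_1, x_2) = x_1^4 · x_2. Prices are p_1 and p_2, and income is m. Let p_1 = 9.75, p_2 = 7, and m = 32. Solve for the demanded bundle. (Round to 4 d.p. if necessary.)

Demand: x_1*(p_1,p_2,m) = 0.8·m/p_1 and x_2* = 0.2·m/p_2.
At p_1=9.75, p_2=7, m=32: x_1* = 0.8·32/9.75 = 2.6256, x_2* = 0.9143.

x_1* = 2.6256, x_2* = 0.9143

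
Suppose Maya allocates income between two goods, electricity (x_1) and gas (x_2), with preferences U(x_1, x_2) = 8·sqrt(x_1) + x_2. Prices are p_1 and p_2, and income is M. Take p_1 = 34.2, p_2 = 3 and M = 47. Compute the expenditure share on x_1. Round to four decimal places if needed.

share on x_1 = 0.0896

MU_x_1 = 4/√x_1, MU_x_2 = 1. Tangency: 4/√x_1 = p_1/p_2.
Solve: √x_1 = 4·p_2/p_1, so x_1*(p_1,p_2) = (4·p_2/p_1)², and x_2* = (M − p_1·x_1*)/p_2.
Plugging in: x_1* = (4·3/34.2)² = 0.1231, x_2* = 14.2632.
Expenditure on x_1: 34.2·0.1231 = 4.2105; share = 0.0896.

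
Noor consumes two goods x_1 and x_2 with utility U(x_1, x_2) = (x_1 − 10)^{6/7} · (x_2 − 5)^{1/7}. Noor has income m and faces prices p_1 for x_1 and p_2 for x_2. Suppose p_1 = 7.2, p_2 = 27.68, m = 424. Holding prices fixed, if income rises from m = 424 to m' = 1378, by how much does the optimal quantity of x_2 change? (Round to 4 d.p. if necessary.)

Δx_2* = 4.9236

Let x_1' = x_1−10, x_2' = x_2−5. MRS = 6·x_2'/x_1' = p_1/p_2.
Substituting into the budget: x_1* = 10 + 6/7·(m − 10·p_1 − 5·p_2)/p_1, and x_2* = 5 + 1/7·(…)/p_2.
Discretionary income = 424 − 10·7.2 − 5·27.68 = 213.6; x_2* = 5 + 1/7·213.6/27.68 = 6.1024.
At m' = 1378: x_2* = 11.026. Change: 11.026 − 6.1024 = 4.9236.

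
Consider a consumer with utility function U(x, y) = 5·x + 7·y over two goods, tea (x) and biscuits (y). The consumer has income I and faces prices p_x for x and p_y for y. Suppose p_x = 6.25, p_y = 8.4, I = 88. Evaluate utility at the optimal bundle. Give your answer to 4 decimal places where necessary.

y gives more utility per dollar, so spend all income on y: y* = I/p_y, x* = 0.
Numerically: x* = 0, y* = 10.4762.
Utility at the optimum: U(0, 10.4762) = 73.3333.

V = 73.3333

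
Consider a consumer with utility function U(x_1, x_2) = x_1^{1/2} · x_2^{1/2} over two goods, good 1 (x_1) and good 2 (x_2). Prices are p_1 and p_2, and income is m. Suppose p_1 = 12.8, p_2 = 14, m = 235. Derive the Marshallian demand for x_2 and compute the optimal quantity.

x_2* = 8.3929

MU_x_1/MU_x_2 = (0.5·x_2)/(0.5·x_1); tangency sets this equal to p_1/p_2.
So 0.5·p_2·x_2 = 0.5·p_1·x_1; combined with the budget, a share 0.5 of income goes to x_1.
Demand: x_1*(p_1,p_2,m) = 0.5·m/p_1 and x_2* = 0.5·m/p_2.
At p_1=12.8, p_2=14, m=235: x_2* = 0.5·235/14 = 8.3929.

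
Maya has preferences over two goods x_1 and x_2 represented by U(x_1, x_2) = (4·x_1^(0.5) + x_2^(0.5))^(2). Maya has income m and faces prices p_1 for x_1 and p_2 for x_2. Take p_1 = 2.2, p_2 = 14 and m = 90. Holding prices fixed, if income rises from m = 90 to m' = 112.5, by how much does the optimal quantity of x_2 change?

MRS = MU_x_1/MU_x_2 = 4·(x_2/x_1)^(0.5). Set equal to p_1/p_2.
Hence x_2/x_1 = ((1/4)·p_1/p_2)^(1/(0.5)), i.e. raised to the 2 power.
Substitute x_2 = (x_2/x_1)·x_1 into the budget: x_1* = m/(p_1 + p_2·(x_2/x_1)).
Numerically x_2/x_1 = 0.001543, so x_1* = 90/(2.2 + 14·0.001543) = 40.5112 and x_2* = 0.001543·40.5112 = 0.0625.
At m' = 112.5: x_2* = 0.0782. Change: 0.0782 − 0.0625 = 0.0156.

Δx_2* = 0.0156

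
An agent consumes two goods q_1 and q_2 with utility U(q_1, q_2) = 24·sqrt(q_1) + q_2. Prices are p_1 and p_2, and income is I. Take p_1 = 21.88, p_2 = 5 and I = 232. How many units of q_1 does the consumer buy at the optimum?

q_1* = 7.5198

Utility is quasi-linear in q_2; the FOC for q_1 is 12/√q_1 = p_1/p_2.
Thus q_1* = (12·p_2/p_1)² — independent of I — with the rest of income spent on q_2.
Plugging in: q_1* = (12·5/21.88)² = 7.5198.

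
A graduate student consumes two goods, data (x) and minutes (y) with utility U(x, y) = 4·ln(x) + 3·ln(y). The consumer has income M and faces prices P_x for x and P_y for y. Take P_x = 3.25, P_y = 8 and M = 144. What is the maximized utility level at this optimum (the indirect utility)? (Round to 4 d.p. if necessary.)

V = 19.0554

Tangency: MRS = (4/3)·y/x = P_x/P_y.
Rearranging, P_y·y = (3/4)·P_x·x. Substituting into the budget gives P_x·x·(1 + (3/4)) = M.
Demand: x*(P_x,P_y,M) = 4/7·M/P_x and y* = 3/7·M/P_y.
At P_x=3.25, P_y=8, M=144: x* = 4/7·144/3.25 = 25.3187, y* = 7.7143.
Utility at the optimum: U(25.3187, 7.7143) = 19.0554.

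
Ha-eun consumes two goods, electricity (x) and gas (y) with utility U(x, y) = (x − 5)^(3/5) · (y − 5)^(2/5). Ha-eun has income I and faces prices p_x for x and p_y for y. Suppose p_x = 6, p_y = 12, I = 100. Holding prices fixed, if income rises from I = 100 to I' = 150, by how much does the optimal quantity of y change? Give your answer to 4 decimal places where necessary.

Let x' = x−5, y' = y−5. MRS = (3/2)·y'/x' = p_x/p_y.
After buying the subsistence bundle (5, 5), a share 0.6 of the remaining income goes to x: x* = 5 + 0.6·(I − 5p_x − 5p_y)/p_x.
Discretionary income = 100 − 5·6 − 5·12 = 10; y* = 5 + 0.4·10/12 = 5.3333.
At I' = 150: y* = 7. Change: 7 − 5.3333 = 1.6667.

Δy* = 1.6667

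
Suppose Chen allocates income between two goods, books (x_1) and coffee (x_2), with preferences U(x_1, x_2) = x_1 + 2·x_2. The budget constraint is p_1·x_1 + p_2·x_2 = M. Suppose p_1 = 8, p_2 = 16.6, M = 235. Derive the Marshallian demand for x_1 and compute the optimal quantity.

x_1* = 29.375

Linear utility — the consumer picks whichever good has higher MU/price: 1/8 = 0.125 vs 2/16.6 = 0.1205.
x_1 gives more utility per dollar, so spend all income on x_1: x_1* = M/p_1, x_2* = 0.
Numerically: x_1* = 29.375, x_2* = 0.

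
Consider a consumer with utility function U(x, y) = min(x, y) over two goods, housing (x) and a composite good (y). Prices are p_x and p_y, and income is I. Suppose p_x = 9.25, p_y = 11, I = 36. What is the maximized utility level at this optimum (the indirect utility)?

Here 9.25 + 11 = 20.25, giving x* = 1.7778 and y* = 1.7778.
Utility at the optimum: U(1.7778, 1.7778) = 1.7778.

V = 1.7778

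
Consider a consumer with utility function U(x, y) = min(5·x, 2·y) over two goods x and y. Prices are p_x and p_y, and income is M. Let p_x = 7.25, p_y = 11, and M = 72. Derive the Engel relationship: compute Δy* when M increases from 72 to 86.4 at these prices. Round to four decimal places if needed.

Δy* = 1.036

Demand: x*(p_x,p_y,M) = 2·M/(2·p_x + 5·p_y), y* = 5·M/(2·p_x + 5·p_y).
Here 2·7.25 + 5·11 = 69.5, giving y* = 5.1799.
At M' = 86.4: y* = 6.2158. Change: 6.2158 − 5.1799 = 1.036.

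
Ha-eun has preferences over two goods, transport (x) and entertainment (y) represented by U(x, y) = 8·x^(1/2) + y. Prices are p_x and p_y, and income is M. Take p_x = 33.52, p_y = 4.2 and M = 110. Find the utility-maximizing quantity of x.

Utility is quasi-linear in y; the FOC for x is 4/√x = p_x/p_y.
Thus x* = (4·p_y/p_x)² — independent of M — with the rest of income spent on y.
Plugging in: x* = (4·4.2/33.52)² = 0.2512.

x* = 0.2512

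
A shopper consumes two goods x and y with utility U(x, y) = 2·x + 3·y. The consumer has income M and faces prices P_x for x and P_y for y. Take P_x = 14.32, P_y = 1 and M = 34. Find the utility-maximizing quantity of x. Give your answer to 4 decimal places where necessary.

x* = 0

Perfect substitutes: compare marginal utility per dollar. 2/P_x vs 3/P_y → 0.1397 vs 3.
y gives more utility per dollar, so spend all income on y: y* = M/P_y, x* = 0.
Numerically: x* = 0, y* = 34.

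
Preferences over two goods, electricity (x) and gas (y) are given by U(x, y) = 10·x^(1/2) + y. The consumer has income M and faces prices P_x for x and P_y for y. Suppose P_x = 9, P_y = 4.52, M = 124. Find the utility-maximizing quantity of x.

Set MRS = P_x/P_y: 5·x^(−1/2) = P_x/P_y.
Solve: √x = 5·P_y/P_x, so x*(P_x,P_y) = (5·P_y/P_x)², and y* = (M − P_x·x*)/P_y.
Plugging in: x* = (5·4.52/9)² = 6.3057.

x* = 6.3057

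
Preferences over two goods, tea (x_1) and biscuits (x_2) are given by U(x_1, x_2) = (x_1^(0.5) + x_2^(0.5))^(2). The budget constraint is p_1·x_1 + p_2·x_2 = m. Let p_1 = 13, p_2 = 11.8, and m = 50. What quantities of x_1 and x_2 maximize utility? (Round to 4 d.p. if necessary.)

MRS = MU_x_1/MU_x_2 = (x_2/x_1)^(0.5). Set equal to p_1/p_2.
Hence x_2/x_1 = (p_1/p_2)^(1/(0.5)), i.e. raised to the 2 power.
Substitute x_2 = (x_2/x_1)·x_1 into the budget: x_1* = m/(p_1 + p_2·(x_2/x_1)).
Numerically x_2/x_1 = 1.213732, so x_1* = 50/(13 + 11.8·1.213732) = 1.83 and x_2* = 1.213732·1.83 = 2.2212.

x_1* = 1.83, x_2* = 2.2212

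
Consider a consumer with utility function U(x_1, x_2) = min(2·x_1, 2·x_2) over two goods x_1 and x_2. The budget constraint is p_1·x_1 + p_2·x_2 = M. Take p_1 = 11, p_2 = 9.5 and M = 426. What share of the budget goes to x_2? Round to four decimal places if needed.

share on x_2 = 0.4634

Leontief preferences: the optimum is at the kink where x_1/2 = x_2/2, i.e. x_2 = x_1.
Budget: p_1·x_1 + p_2·x_1 = M, so (2·p_1 + 2·p_2)·x_1 = 2·M.
Demand: x_1*(p_1,p_2,M) = 2·M/(2·p_1 + 2·p_2), x_2* = 2·M/(2·p_1 + 2·p_2).
Here 2·11 + 2·9.5 = 41, giving x_1* = 20.7805 and x_2* = 20.7805.
Expenditure on x_2: 9.5·20.7805 = 197.4146; share = 0.4634.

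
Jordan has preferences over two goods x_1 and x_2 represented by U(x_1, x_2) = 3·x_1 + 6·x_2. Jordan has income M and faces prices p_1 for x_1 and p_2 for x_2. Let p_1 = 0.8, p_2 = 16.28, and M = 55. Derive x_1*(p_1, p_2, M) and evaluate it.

x_1* = 68.75

x_1 gives more utility per dollar, so spend all income on x_1: x_1* = M/p_1, x_2* = 0.
Numerically: x_1* = 68.75, x_2* = 0.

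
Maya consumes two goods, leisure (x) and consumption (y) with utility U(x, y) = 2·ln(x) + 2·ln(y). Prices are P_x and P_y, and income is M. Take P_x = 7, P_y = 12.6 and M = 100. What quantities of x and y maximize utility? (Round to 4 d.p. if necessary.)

x* = 7.1429, y* = 3.9683

Tangency: MRS = y/x = P_x/P_y.
Rearranging, P_y·y = P_x·x. Substituting into the budget gives P_x·x·(1 + 1) = M.
Demand: x*(P_x,P_y,M) = 0.5·M/P_x and y* = 0.5·M/P_y.
At P_x=7, P_y=12.6, M=100: x* = 0.5·100/7 = 7.1429, y* = 3.9683.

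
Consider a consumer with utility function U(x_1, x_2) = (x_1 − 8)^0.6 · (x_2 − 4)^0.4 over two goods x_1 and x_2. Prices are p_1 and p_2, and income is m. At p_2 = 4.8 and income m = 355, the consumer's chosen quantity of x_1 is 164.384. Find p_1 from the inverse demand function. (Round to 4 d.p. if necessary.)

p_1 = 1.25

MRS = (3/2)·(x_2−4)/(x_1−8). Tangency with p_1/p_2 gives x_2−4 = (2/3)·(p_1/p_2)·(x_1−8).
After buying the subsistence bundle (8, 4), a share 0.6 of the remaining income goes to x_1: x_1* = 8 + 0.6·(m − 8p_1 − 4p_2)/p_1.
Set x_1* = 164.384 in the demand function and solve for p_1: p_1 = 1.25.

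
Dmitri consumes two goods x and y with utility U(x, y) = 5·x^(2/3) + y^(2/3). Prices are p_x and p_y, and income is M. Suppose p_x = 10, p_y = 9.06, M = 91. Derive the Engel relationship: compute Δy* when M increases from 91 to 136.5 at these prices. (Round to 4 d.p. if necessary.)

Δy* = 0.0485

MRS = MU_x/MU_y = 5·(y/x)^(1/3). Set equal to p_x/p_y.
Solve for the ratio: y/x = [(1/5)·p_x/p_y]^(3).
Substitute y = (y/x)·x into the budget: x* = M/(p_x + p_y·(y/x)).
Numerically y/x = 0.010757, so x* = 91/(10 + 9.06·0.010757) = 9.0122 and y* = 0.010757·9.0122 = 0.0969.
At M' = 136.5: y* = 0.1454. Change: 0.1454 − 0.0969 = 0.0485.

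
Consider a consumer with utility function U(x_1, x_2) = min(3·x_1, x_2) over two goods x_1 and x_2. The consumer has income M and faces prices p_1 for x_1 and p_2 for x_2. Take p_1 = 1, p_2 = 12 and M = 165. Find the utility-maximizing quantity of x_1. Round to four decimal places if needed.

x_1* = 4.4595

Leontief preferences: the optimum is at the kink where x_1/1 = x_2/3, i.e. x_2 = 3·x_1.
Budget: p_1·x_1 + p_2·3·x_1 = M, so (p_1 + 3·p_2)·x_1 = M.
Demand: x_1*(p_1,p_2,M) = M/(p_1 + 3·p_2), x_2* = 3·M/(p_1 + 3·p_2).
Here 1 + 3·12 = 37, giving x_1* = 4.4595.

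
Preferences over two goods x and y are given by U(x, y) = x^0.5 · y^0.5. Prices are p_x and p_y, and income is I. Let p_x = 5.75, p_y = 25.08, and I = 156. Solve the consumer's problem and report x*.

MU_x/MU_y = (0.5·y)/(0.5·x); tangency sets this equal to p_x/p_y.
Rearranging, p_y·y = p_x·x. Substituting into the budget gives p_x·x·(1 + 1) = I.
Demand: x*(p_x,p_y,I) = 0.5·I/p_x and y* = 0.5·I/p_y.
At p_x=5.75, p_y=25.08, I=156: x* = 0.5·156/5.75 = 13.5652.

x* = 13.5652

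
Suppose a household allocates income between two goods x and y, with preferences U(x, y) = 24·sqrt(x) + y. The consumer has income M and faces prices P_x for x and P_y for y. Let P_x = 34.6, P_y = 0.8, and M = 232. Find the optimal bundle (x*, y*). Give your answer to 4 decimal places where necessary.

x* = 0.077, y* = 286.6705

MU_x = 12/√x, MU_y = 1. Tangency: 12/√x = P_x/P_y.
Solve: √x = 12·P_y/P_x, so x*(P_x,P_y) = (12·P_y/P_x)², and y* = (M − P_x·x*)/P_y.
Plugging in: x* = (12·0.8/34.6)² = 0.077, y* = 286.6705.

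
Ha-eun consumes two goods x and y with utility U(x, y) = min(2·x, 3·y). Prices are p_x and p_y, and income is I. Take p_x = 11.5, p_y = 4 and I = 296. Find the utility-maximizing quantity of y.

y* = 13.9294

Leontief preferences: the optimum is at the kink where x/3 = y/2, i.e. y = (2/3)·x.
Budget: p_x·x + p_y·(2/3)·x = I, so (3·p_x + 2·p_y)·x = 3·I.
Demand: x*(p_x,p_y,I) = 3·I/(3·p_x + 2·p_y), y* = 2·I/(3·p_x + 2·p_y).
Here 3·11.5 + 2·4 = 42.5, giving y* = 13.9294.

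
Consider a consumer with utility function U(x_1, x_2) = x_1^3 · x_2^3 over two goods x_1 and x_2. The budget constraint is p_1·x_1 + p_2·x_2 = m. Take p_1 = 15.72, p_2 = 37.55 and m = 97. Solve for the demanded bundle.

At p_1=15.72, p_2=37.55, m=97: x_1* = 0.5·97/15.72 = 3.0852, x_2* = 1.2916.

x_1* = 3.0852, x_2* = 1.2916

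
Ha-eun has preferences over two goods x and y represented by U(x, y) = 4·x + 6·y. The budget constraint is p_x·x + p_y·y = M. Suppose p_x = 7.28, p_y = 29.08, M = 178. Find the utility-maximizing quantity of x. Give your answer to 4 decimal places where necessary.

x* = 24.4505

Linear utility — the consumer picks whichever good has higher MU/price: 4/7.28 = 0.5495 vs 6/29.08 = 0.2063.
x gives more utility per dollar, so spend all income on x: x* = M/p_x, y* = 0.
Numerically: x* = 24.4505, y* = 0.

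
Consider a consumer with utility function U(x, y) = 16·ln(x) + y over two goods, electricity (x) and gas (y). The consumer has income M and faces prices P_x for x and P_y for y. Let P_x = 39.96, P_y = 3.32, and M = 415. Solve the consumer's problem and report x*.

MU_x = 16/x, MU_y = 1. Tangency: 16/x = P_x/P_y.
So x*(P_x,P_y) = 16·P_y/P_x, independent of income; and y* = (M − 16·P_y)/P_y.
At the given prices: x* = 16·3.32/39.96 = 1.3293.

x* = 1.3293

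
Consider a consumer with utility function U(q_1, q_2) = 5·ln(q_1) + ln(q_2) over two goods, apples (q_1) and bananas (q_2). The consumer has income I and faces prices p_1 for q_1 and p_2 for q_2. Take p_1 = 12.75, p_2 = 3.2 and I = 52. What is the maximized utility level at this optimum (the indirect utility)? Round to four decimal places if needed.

MU_q_1/MU_q_2 = (5·q_2)/(q_1); tangency sets this equal to p_1/p_2.
Rearranging, p_2·q_2 = (1/5)·p_1·q_1. Substituting into the budget gives p_1·q_1·(1 + (1/5)) = I.
Demand: q_1*(p_1,p_2,I) = 5/6·I/p_1 and q_2* = 1/6·I/p_2.
At p_1=12.75, p_2=3.2, I=52: q_1* = 5/6·52/12.75 = 3.3987, q_2* = 2.7083.
Utility at the optimum: U(3.3987, 2.7083) = 7.1133.

V = 7.1133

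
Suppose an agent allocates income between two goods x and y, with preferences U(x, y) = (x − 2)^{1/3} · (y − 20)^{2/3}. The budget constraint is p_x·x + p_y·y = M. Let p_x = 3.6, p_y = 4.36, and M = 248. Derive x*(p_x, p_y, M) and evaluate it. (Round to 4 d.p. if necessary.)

This is Cobb-Douglas in (x−2, y−20): tangency gives 1/3·p_y·(y−20) = 2/3·p_x·(x−2).
After buying the subsistence bundle (2, 20), a share 1/3 of the remaining income goes to x: x* = 2 + 1/3·(M − 2p_x − 20p_y)/p_x.
Discretionary income = 248 − 2·3.6 − 20·4.36 = 153.6; x* = 2 + 1/3·153.6/3.6 = 16.2222.

x* = 16.2222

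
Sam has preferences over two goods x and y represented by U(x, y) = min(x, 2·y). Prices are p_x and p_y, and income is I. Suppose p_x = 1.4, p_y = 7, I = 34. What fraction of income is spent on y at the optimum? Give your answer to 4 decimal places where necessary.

Leontief preferences: the optimum is at the kink where x/2 = y/1, i.e. y = (1/2)·x.
Budget: p_x·x + p_y·(1/2)·x = I, so (2·p_x + p_y)·x = 2·I.
Demand: x*(p_x,p_y,I) = 2·I/(2·p_x + p_y), y* = I/(2·p_x + p_y).
Here 2·1.4 + 7 = 9.8, giving x* = 6.9388 and y* = 3.4694.
Expenditure on y: 7·3.4694 = 24.2857; share = 0.7143.

share on y = 0.7143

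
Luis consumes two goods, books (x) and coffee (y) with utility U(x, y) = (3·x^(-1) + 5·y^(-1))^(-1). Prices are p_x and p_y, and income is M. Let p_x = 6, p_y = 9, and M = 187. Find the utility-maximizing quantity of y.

MU_x ∝ 3·x^(-2), MU_y ∝ 5·y^(-2), so MRS = (3/5)·(y/x)^(2) = p_x/p_y.
Solve for the ratio: y/x = [(5/3)·p_x/p_y]^(0.5).
With the ratio pinned down, the budget gives x* = M/(p_x + p_y·(y/x)) and y* = (y/x)·x*.
Numerically y/x = 1.054093, so x* = 187/(6 + 9·1.054093) = 12.0748 and y* = 1.054093·12.0748 = 12.7279.

y* = 12.7279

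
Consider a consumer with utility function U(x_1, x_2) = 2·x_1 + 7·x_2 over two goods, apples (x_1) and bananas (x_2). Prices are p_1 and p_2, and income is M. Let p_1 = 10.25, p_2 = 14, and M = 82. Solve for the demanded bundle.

x_2 gives more utility per dollar, so spend all income on x_2: x_2* = M/p_2, x_1* = 0.
Numerically: x_1* = 0, x_2* = 5.8571.

x_1* = 0, x_2* = 5.8571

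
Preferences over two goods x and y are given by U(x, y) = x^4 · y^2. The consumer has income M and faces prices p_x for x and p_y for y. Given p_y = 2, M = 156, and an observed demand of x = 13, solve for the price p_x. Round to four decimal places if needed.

p_x = 8

The MRS is 2·y/x. Set MRS = p_x/p_y.
Rearranging, p_y·y = (1/2)·p_x·x. Substituting into the budget gives p_x·x·(1 + (1/2)) = M.
Demand: x*(p_x,p_y,M) = 2/3·M/p_x and y* = 1/3·M/p_y.
Set x* = 13 in the demand function and solve for p_x: p_x = 8.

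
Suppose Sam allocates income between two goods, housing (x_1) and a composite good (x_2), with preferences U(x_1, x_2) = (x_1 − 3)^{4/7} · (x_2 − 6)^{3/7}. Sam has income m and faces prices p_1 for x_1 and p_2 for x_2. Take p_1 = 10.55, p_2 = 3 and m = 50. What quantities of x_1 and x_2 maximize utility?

Discretionary income = 50 − 3·10.55 − 6·3 = 0.35; x_1* = 3 + 4/7·0.35/10.55 = 3.019; x_2* = 6 + 3/7·0.35/3 = 6.05.

x_1* = 3.019, x_2* = 6.05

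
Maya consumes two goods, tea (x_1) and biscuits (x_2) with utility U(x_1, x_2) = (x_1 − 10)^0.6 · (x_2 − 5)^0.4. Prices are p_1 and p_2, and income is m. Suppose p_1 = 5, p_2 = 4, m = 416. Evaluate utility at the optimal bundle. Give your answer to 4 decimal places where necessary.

V = 38.5998

Let x_1' = x_1−10, x_2' = x_2−5. MRS = (3/2)·x_2'/x_1' = p_1/p_2.
After buying the subsistence bundle (10, 5), a share 0.6 of the remaining income goes to x_1: x_1* = 10 + 0.6·(m − 10p_1 − 5p_2)/p_1.
Discretionary income = 416 − 10·5 − 5·4 = 346; x_1* = 10 + 0.6·346/5 = 51.52; x_2* = 5 + 0.4·346/4 = 39.6.
Utility at the optimum: U(51.52, 39.6) = 38.5998.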